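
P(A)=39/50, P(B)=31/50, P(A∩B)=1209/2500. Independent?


P(A)×P(B) = 1209/2500
P(A∩B) = 1209/2500
Equal ✓ → Independent

Yes, independent


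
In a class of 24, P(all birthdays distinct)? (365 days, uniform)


P(all different) = Π(365-i)/365 for i=0..23
= (365/365)×(364/365)×...×(342/365)
= 0.461656

P ≈ 0.4617 ≈ 46.17%


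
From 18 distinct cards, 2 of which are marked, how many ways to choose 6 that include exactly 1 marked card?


Choose 1 of the 2 marked cards and 5 of the other 16 cards:
C(2,1)×C(16,5) = 2×4368 = 8736

8736


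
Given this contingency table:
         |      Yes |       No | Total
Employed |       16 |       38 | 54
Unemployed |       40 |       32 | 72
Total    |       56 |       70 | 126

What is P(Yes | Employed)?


P(Yes | Employed) = 16/(16+38) = 16/54 = 8/27

P(Yes|Employed) = 8/27 ≈ 29.63%


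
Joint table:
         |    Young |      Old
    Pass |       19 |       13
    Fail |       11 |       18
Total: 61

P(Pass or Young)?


P(Pass∨Young) = P(Pass) + P(Young) - P(Pass∧Young)
= (32 + 30 - 19)/61 = 43/61

P = 43/61 ≈ 70.49%


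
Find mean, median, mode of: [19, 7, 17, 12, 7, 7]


Sorted: [7, 7, 7, 12, 17, 19]
Mean = 69/6 = 23/2
Median = 19/2
Freq: {19: 1, 7: 3, 17: 1, 12: 1}
Mode: [7]

Mean=23/2, Median=19/2, Mode=7


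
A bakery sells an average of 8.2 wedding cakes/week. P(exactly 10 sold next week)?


Poisson(λ=8.2): P(X=10) = e^(-λ)×λ^k/k!
= e^(-8.2) × 8.2^10 / 10!
≈ 0.00027465357 × 1374480313.36 / 3628800 ≈ 0.104031

P(X=10) ≈ 0.104031 ≈ 10.40%


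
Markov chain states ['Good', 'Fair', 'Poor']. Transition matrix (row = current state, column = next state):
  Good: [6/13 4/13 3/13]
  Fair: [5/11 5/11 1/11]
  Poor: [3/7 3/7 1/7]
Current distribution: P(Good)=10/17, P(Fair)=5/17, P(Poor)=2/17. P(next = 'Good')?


P(next=Good) = Σᵢ P(now=i)×P(i→Good)
= 10/17×6/13 + 5/17×5/11 + 2/17×3/7
= 60/221 + 25/187 + 6/119 = 7753/17017

P = 7753/17017 ≈ 0.4556


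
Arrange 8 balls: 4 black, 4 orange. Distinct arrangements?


8!/(4!×4!) = 70

70


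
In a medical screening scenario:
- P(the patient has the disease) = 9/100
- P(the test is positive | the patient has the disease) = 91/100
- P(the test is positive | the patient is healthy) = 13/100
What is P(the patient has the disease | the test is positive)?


Using Bayes' theorem:
P(A|B) = P(B|A)·P(A) / P(B)

P(the test is positive) = 91/100 × 9/100 + 13/100 × 91/100
= 819/10000 + 1183/10000 = 1001/5000

P(the patient has the disease|the test is positive) = (819/10000) / (1001/5000) = 9/22

P(the patient has the disease|the test is positive) = 9/22 ≈ 40.91%


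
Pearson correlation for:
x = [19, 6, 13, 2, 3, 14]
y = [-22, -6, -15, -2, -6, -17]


n=6, Σx=57, Σy=-68, Σxy=-909, Σx²=775, Σy²=1074
r = (6×(-909) - 57×(-68))/√((6×775 - 57²)(6×1074 - (-68)²))
= -1578/√(1401×1820) = -1578/√2549820 ≈ -1578/1596.8156 ≈ -0.9882

r ≈ -0.9882


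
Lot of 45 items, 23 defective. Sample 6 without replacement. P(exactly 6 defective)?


Hypergeometric: C(23,6)×C(22,0)/C(45,6)
= 100947×1/8145060 = 437/35260

P(X=6) = 437/35260 ≈ 1.24%


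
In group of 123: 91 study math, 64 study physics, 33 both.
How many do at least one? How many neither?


|A∪B| = 91+64-33 = 122
Neither = 123-122 = 1

At least one: 122; Neither: 1


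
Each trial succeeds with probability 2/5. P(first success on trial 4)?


Geometric: P(X=4) = (1-p)^(k-1)×p = (3/5)^3×2/5 = 54/625

P(X=4) = 54/625 ≈ 8.64%


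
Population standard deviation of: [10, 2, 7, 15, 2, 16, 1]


Mean = 53/7
  (10-53/7)²=289/49
  (2-53/7)²=1521/49
  (7-53/7)²=16/49
  (15-53/7)²=2704/49
  (2-53/7)²=1521/49
  (16-53/7)²=3481/49
  (1-53/7)²=2116/49
Σ(x-μ)² = 1664/7
σ² = (1664/7)/7 = 1664/49

σ = √(1664/49) ≈ 5.8275


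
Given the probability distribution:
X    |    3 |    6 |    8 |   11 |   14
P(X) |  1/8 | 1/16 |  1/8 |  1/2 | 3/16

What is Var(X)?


E[X] = 79/8
E[X²] = 869/8
Var(X) = E[X²] - (E[X])² = 869/8 - 6241/64 = 711/64

Var(X) = 711/64 ≈ 11.1094


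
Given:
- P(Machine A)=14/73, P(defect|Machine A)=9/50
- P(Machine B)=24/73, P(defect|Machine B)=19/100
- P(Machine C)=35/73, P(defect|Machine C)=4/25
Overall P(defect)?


P(B) = Σ P(B|Aᵢ)×P(Aᵢ)
  9/50×14/73 = 63/1825
  19/100×24/73 = 114/1825
  4/25×35/73 = 28/365
Sum = 317/1825

P(defect) = 317/1825 ≈ 17.37%


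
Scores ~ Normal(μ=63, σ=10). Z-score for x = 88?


z = (x - μ)/σ = (88 - 63)/10 = 2.5

z = 2.5


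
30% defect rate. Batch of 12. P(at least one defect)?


P(all good) = (7/10)^12 = 13841287201/1000000000000
P(≥1 defect) = 986158712799/1000000000000

P = 986158712799/1000000000000 ≈ 98.62%


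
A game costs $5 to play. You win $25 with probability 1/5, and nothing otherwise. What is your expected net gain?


E[gain] = (25-5)×1/5 + (-5)×4/5
= 4 - 4 = 0

Expected net gain = $0 ≈ $0.00


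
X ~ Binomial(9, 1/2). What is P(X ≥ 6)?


P(X ≥ 6) = Σ P(X=i) for i=6..9
P(X=6) = 21/128
P(X=7) = 9/128
P(X=8) = 9/512
P(X=9) = 1/512
Sum = 65/256

P(X ≥ 6) = 65/256 ≈ 25.39%


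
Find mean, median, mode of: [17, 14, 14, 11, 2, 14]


Sorted: [2, 11, 14, 14, 14, 17]
Mean = 72/6 = 12
Median = 14
Freq: {17: 1, 14: 3, 11: 1, 2: 1}
Mode: [14]

Mean=12, Median=14, Mode=14


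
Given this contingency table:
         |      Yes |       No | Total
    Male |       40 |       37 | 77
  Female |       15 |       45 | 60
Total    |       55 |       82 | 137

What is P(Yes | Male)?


P(Yes | Male) = 40/(40+37) = 40/77

P(Yes|Male) = 40/77 ≈ 51.95%


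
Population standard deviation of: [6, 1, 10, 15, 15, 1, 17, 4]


Mean = 69/8
  (6-69/8)²=441/64
  (1-69/8)²=3721/64
  (10-69/8)²=121/64
  (15-69/8)²=2601/64
  (15-69/8)²=2601/64
  (1-69/8)²=3721/64
  (17-69/8)²=4489/64
  (4-69/8)²=1369/64
Σ(x-μ)² = 2383/8
σ² = (2383/8)/8 = 2383/64

σ = √(2383/64) ≈ 6.1020


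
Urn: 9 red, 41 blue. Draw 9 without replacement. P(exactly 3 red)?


Hypergeometric: C(9,3)×C(41,6)/C(50,9)
= 84×4496388/2505433700 = 13489164/89479775

P(X=3) = 13489164/89479775 ≈ 15.08%


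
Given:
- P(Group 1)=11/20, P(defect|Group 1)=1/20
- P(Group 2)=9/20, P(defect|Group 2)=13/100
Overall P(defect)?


P(B) = Σ P(B|Aᵢ)×P(Aᵢ)
  1/20×11/20 = 11/400
  13/100×9/20 = 117/2000
Sum = 43/500

P(defect) = 43/500 ≈ 8.60%


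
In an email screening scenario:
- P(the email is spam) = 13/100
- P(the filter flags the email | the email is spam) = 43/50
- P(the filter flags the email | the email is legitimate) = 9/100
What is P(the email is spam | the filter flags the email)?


Using Bayes' theorem:
P(A|B) = P(B|A)·P(A) / P(B)

P(the filter flags the email) = 43/50 × 13/100 + 9/100 × 87/100
= 559/5000 + 783/10000 = 1901/10000

P(the email is spam|the filter flags the email) = (559/5000) / (1901/10000) = 1118/1901

P(the email is spam|the filter flags the email) = 1118/1901 ≈ 58.81%


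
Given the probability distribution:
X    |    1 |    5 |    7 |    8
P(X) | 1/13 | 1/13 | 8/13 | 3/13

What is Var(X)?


E[X] = 86/13
E[X²] = 610/13
Var(X) = E[X²] - (E[X])² = 610/13 - 7396/169 = 534/169

Var(X) = 534/169 ≈ 3.1598


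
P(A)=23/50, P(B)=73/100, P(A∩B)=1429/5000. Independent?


P(A)×P(B) = 1679/5000
P(A∩B) = 1429/5000
Not equal → NOT independent

No, not independent


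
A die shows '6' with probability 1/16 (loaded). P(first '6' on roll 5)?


Geometric: P(X=5) = (1-p)^(k-1)×p = (15/16)^4×1/16 = 50625/1048576

P(X=5) = 50625/1048576 ≈ 4.83%


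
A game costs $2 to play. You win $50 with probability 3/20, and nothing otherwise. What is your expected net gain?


E[gain] = (50-2)×3/20 + (-2)×17/20
= 36/5 - 17/10 = 11/2

Expected net gain = $11/2 ≈ $5.50


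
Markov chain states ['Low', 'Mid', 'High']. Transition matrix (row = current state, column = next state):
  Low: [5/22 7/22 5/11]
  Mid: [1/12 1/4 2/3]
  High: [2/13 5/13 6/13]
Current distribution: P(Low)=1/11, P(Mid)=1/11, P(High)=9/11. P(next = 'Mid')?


P(next=Mid) = Σᵢ P(now=i)×P(i→Mid)
= 1/11×7/22 + 1/11×1/4 + 9/11×5/13
= 7/242 + 1/44 + 45/143 = 2305/6292

P = 2305/6292 ≈ 0.3663


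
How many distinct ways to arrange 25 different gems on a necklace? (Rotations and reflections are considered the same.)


Free circular arrangements: rotations and reflections both identified.
(n-1)!/2 = 24!/2 = 620448401733239439360000/2 = 310224200866619719680000

310224200866619719680000


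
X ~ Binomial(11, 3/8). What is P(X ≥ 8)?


P(X ≥ 8) = Σ P(X=i) for i=8..11
P(X=8) = 135320625/8589934592
P(X=9) = 27064125/8589934592
P(X=10) = 3247695/8589934592
P(X=11) = 177147/8589934592
Sum = 20726199/1073741824

P(X ≥ 8) = 20726199/1073741824 ≈ 1.93%


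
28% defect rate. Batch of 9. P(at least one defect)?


P(all good) = (18/25)^9 = 198359290368/3814697265625
P(≥1 defect) = 3616337975257/3814697265625

P = 3616337975257/3814697265625 ≈ 94.80%


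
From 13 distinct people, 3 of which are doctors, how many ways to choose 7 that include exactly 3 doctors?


Choose 3 of the 3 doctors and 4 of the other 10 people:
C(3,3)×C(10,4) = 1×210 = 210

210


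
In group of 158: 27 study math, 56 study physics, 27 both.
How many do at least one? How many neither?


|A∪B| = 27+56-27 = 56
Neither = 158-56 = 102

At least one: 56; Neither: 102


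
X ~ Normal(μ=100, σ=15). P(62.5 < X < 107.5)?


z₁=(62.5-100)/15=-2.5, z₂=(107.5-100)/15=0.5
P = Φ(0.5) - Φ(-2.5) = 0.691462 - 0.006210 = 0.685252 ≈ 0.6853

P(62.5 < X < 107.5) ≈ 0.6853


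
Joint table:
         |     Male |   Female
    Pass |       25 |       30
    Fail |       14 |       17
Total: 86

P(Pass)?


P(Pass) = (25+30)/86 = 55/86

P(Pass) = 55/86 ≈ 63.95%


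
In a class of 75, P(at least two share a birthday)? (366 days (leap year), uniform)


P(all different) = Π(366-i)/366 for i=0..74
= 0.000287
P(match) = 1 - 0.000287 = 0.999713

P ≈ 0.9997 ≈ 99.97%


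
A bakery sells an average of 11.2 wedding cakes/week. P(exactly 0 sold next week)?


Poisson(λ=11.2): P(X=0) = e^(-λ)×λ^k/k!
= e^(-11.2) × 11.2^0 / 0!
≈ 1.367419607e-05 × 1 / 1 ≈ 0.000014

P(X=0) ≈ 0.000014 ≈ 0.00%


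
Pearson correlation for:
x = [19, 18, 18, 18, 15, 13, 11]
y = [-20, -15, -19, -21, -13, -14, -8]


n=7, Σx=112, Σy=-110, Σxy=-1835, Σx²=1848, Σy²=1856
r = (7×(-1835) - 112×(-110))/√((7×1848 - 112²)(7×1856 - (-110)²))
= -525/√(392×892) = -525/√349664 ≈ -525/591.3239 ≈ -0.8878

r ≈ -0.8878


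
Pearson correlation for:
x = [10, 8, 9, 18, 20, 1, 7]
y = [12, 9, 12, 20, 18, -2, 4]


n=7, Σx=73, Σy=73, Σxy=1046, Σx²=1019, Σy²=1113
r = (7×1046 - 73×73)/√((7×1019 - 73²)(7×1113 - 73²))
= 1993/√(1804×2462) = 1993/√4441448 ≈ 1993/2107.4743 ≈ 0.9457

r ≈ 0.9457


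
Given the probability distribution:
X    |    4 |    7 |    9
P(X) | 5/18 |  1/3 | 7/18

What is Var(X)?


E[X] = 125/18
E[X²] = 941/18
Var(X) = E[X²] - (E[X])² = 941/18 - 15625/324 = 1313/324

Var(X) = 1313/324 ≈ 4.0525


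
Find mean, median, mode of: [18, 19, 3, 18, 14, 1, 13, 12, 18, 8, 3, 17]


Sorted: [1, 3, 3, 8, 12, 13, 14, 17, 18, 18, 18, 19]
Mean = 144/12 = 12
Median = 27/2
Freq: {18: 3, 19: 1, 3: 2, 14: 1, 1: 1, 13: 1, 12: 1, 8: 1, 17: 1}
Mode: [18]

Mean=12, Median=27/2, Mode=18


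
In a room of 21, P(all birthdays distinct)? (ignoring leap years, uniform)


P(all different) = Π(365-i)/365 for i=0..20
= (365/365)×(364/365)×...×(345/365)
= 0.556312

P ≈ 0.5563 ≈ 55.63%


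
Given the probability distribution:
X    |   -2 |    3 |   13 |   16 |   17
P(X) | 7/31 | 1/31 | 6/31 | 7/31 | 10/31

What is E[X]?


E[X] = Σ x·P(X=x)
= (-2)×(7/31) + (3)×(1/31) + (13)×(6/31) + (16)×(7/31) + (17)×(10/31)
= 349/31

E[X] = 349/31


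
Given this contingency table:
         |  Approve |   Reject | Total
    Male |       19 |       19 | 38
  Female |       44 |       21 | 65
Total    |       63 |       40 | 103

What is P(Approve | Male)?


P(Approve | Male) = 19/(19+19) = 19/38 = 1/2

P(Approve|Male) = 1/2 ≈ 50.00%


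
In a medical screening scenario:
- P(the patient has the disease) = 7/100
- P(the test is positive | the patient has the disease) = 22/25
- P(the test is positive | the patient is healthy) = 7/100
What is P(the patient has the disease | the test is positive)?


Using Bayes' theorem:
P(A|B) = P(B|A)·P(A) / P(B)

P(the test is positive) = 22/25 × 7/100 + 7/100 × 93/100
= 77/1250 + 651/10000 = 1267/10000

P(the patient has the disease|the test is positive) = (77/1250) / (1267/10000) = 88/181

P(the patient has the disease|the test is positive) = 88/181 ≈ 48.62%


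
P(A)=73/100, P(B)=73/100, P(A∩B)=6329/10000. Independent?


P(A)×P(B) = 5329/10000
P(A∩B) = 6329/10000
Not equal → NOT independent

No, not independent


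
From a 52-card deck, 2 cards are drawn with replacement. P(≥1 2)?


P(not a 2) = 48/52 = 12/13
P(none in 2 draws) = (12/13)^2 = 144/169
P(≥1 2) = 1 - 144/169 = 25/169

P = 25/169 ≈ 14.79%


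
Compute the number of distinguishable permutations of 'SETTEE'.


Letters: 6, freq: {'S': 1, 'E': 3, 'T': 2}
6!/(1!×3!×2!) = 720/12 = 60

60


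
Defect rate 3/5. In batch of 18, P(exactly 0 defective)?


Binomial: P(X=0) = C(18,0)×p^0×(1-p)^18
= 1 × 1 × 262144/3814697265625 = 262144/3814697265625

P(X=0) = 262144/3814697265625 ≈ 0.00%


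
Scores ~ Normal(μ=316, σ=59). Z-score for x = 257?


z = (x - μ)/σ = (257 - 316)/59 = -1.0

z = -1.0


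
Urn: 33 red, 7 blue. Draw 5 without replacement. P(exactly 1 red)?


Hypergeometric: C(33,1)×C(7,4)/C(40,5)
= 33×35/658008 = 385/219336

P(X=1) = 385/219336 ≈ 0.18%


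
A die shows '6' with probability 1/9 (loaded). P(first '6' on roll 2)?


Geometric: P(X=2) = (1-p)^(k-1)×p = (8/9)^1×1/9 = 8/81

P(X=2) = 8/81 ≈ 9.88%


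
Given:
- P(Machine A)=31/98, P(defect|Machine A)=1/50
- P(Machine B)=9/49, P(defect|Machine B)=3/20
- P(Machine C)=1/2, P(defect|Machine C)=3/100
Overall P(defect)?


P(B) = Σ P(B|Aᵢ)×P(Aᵢ)
  1/50×31/98 = 31/4900
  3/20×9/49 = 27/980
  3/100×1/2 = 3/200
Sum = 479/9800

P(defect) = 479/9800 ≈ 4.89%


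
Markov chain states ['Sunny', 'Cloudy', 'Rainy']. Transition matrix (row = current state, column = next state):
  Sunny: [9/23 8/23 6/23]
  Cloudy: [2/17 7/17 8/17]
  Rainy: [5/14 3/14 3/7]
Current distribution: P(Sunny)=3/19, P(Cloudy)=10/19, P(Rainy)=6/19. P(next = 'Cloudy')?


P(next=Cloudy) = Σᵢ P(now=i)×P(i→Cloudy)
= 3/19×8/23 + 10/19×7/17 + 6/19×3/14
= 24/437 + 70/323 + 9/133 = 17645/52003

P = 17645/52003 ≈ 0.3393


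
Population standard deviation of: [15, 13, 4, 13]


Mean = 45/4
  (15-45/4)²=225/16
  (13-45/4)²=49/16
  (4-45/4)²=841/16
  (13-45/4)²=49/16
Σ(x-μ)² = 291/4
σ² = (291/4)/4 = 291/16

σ = √(291/16) ≈ 4.2647


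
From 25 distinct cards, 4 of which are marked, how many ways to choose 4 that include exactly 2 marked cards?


Choose 2 of the 4 marked cards and 2 of the other 21 cards:
C(4,2)×C(21,2) = 6×210 = 1260

1260


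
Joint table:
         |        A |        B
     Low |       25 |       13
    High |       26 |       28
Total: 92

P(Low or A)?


P(Low∨A) = P(Low) + P(A) - P(Low∧A)
= (38 + 51 - 25)/92 = 64/92 = 16/23

P = 16/23 ≈ 69.57%


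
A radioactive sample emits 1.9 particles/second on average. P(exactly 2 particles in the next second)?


Poisson(λ=1.9): P(X=2) = e^(-λ)×λ^k/k!
= e^(-1.9) × 1.9^2 / 2!
≈ 0.1495686192 × 3.61 / 2 ≈ 0.269971

P(X=2) ≈ 0.269971 ≈ 27.00%


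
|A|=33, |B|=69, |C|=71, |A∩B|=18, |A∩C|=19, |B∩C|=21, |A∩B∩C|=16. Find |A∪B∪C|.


|A∪B∪C| = 33+69+71-18-19-21+16 = 131

|A∪B∪C| = 131


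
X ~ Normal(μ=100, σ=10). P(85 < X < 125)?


z₁=(85-100)/10=-1.5, z₂=(125-100)/10=2.5
P = Φ(2.5) - Φ(-1.5) = 0.993790 - 0.066807 = 0.926983 ≈ 0.9270

P(85 < X < 125) ≈ 0.9270


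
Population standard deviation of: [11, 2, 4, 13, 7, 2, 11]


Mean = 50/7
  (11-50/7)²=729/49
  (2-50/7)²=1296/49
  (4-50/7)²=484/49
  (13-50/7)²=1681/49
  (7-50/7)²=1/49
  (2-50/7)²=1296/49
  (11-50/7)²=729/49
Σ(x-μ)² = 888/7
σ² = (888/7)/7 = 888/49

σ = √(888/49) ≈ 4.2570


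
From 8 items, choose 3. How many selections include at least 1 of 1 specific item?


Complement: C(8,3) - C(7,3) = 56 - 35 = 21

21


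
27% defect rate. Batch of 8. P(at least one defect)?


P(all good) = (73/100)^8 = 806460091894081/10000000000000000
P(≥1 defect) = 9193539908105919/10000000000000000

P = 9193539908105919/10000000000000000 ≈ 91.94%


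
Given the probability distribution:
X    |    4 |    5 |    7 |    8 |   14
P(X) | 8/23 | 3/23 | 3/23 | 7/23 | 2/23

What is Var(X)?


E[X] = 152/23
E[X²] = 1190/23
Var(X) = E[X²] - (E[X])² = 1190/23 - 23104/529 = 4266/529

Var(X) = 4266/529 ≈ 8.0643


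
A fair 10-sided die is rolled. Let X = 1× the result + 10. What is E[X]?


E[die] = (1+10)/2 = 11/2
E[X] = 1×11/2 + 10 = 31/2

E[X] = 31/2


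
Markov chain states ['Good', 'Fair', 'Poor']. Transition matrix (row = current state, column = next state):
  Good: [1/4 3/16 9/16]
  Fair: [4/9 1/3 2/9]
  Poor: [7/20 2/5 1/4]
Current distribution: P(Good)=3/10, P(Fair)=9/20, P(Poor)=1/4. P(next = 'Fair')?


P(next=Fair) = Σᵢ P(now=i)×P(i→Fair)
= 3/10×3/16 + 9/20×1/3 + 1/4×2/5
= 9/160 + 3/20 + 1/10 = 49/160

P = 49/160 ≈ 0.3063


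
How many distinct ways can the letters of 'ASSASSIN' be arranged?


Letters: 8, freq: {'A': 2, 'S': 4, 'I': 1, 'N': 1}
8!/(2!×4!×1!×1!) = 40320/48 = 840

840


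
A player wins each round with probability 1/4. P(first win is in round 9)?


Geometric: P(X=9) = (1-p)^(k-1)×p = (3/4)^8×1/4 = 6561/262144

P(X=9) = 6561/262144 ≈ 2.50%


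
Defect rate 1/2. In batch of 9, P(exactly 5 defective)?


Binomial: P(X=5) = C(9,5)×p^5×(1-p)^4
= 126 × 1/32 × 1/16 = 63/256

P(X=5) = 63/256 ≈ 24.61%


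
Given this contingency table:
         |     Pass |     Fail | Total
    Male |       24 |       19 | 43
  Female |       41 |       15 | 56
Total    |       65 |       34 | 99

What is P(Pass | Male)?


P(Pass | Male) = 24/(24+19) = 24/43

P(Pass|Male) = 24/43 ≈ 55.81%


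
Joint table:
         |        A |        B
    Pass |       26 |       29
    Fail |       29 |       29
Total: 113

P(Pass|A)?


P(Pass|A) = 26/(26+29) = 26/55

P = 26/55 ≈ 47.27%


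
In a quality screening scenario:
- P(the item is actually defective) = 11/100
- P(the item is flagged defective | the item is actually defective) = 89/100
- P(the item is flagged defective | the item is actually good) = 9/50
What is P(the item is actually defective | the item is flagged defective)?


Using Bayes' theorem:
P(A|B) = P(B|A)·P(A) / P(B)

P(the item is flagged defective) = 89/100 × 11/100 + 9/50 × 89/100
= 979/10000 + 801/5000 = 2581/10000

P(the item is actually defective|the item is flagged defective) = (979/10000) / (2581/10000) = 11/29

P(the item is actually defective|the item is flagged defective) = 11/29 ≈ 37.93%


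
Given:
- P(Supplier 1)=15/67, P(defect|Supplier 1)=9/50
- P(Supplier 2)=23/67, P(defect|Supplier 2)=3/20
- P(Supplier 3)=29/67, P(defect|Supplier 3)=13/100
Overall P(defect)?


P(B) = Σ P(B|Aᵢ)×P(Aᵢ)
  9/50×15/67 = 27/670
  3/20×23/67 = 69/1340
  13/100×29/67 = 377/6700
Sum = 248/1675

P(defect) = 248/1675 ≈ 14.81%


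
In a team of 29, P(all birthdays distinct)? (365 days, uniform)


P(all different) = Π(365-i)/365 for i=0..28
= (365/365)×(364/365)×...×(337/365)
= 0.319031

P ≈ 0.3190 ≈ 31.90%


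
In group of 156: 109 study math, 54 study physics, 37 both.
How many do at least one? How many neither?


|A∪B| = 109+54-37 = 126
Neither = 156-126 = 30

At least one: 126; Neither: 30


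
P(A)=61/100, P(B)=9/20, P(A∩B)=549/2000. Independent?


P(A)×P(B) = 549/2000
P(A∩B) = 549/2000
Equal ✓ → Independent

Yes, independent


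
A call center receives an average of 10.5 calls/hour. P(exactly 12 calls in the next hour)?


Poisson(λ=10.5): P(X=12) = e^(-λ)×λ^k/k!
= e^(-10.5) × 10.5^12 / 12!
≈ 2.753644935e-05 × 1.79585632602e+12 / 479001600 ≈ 0.103239

P(X=12) ≈ 0.103239 ≈ 10.32%


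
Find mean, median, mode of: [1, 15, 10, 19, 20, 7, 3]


Sorted: [1, 3, 7, 10, 15, 19, 20]
Mean = 75/7
Median = 10
Freq: {1: 1, 15: 1, 10: 1, 19: 1, 20: 1, 7: 1, 3: 1}
Mode: No mode

Mean=75/7, Median=10, Mode=No mode


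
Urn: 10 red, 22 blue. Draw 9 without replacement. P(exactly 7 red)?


Hypergeometric: C(10,7)×C(22,2)/C(32,9)
= 120×231/28048800 = 231/233740

P(X=7) = 231/233740 ≈ 0.10%


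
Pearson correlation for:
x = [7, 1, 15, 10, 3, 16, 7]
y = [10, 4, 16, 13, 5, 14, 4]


n=7, Σx=59, Σy=66, Σxy=711, Σx²=689, Σy²=778
r = (7×711 - 59×66)/√((7×689 - 59²)(7×778 - 66²))
= 1083/√(1342×1090) = 1083/√1462780 ≈ 1083/1209.4544 ≈ 0.8954

r ≈ 0.8954


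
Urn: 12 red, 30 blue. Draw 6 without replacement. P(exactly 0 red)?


Hypergeometric: C(12,0)×C(30,6)/C(42,6)
= 1×593775/5245786 = 6525/57646

P(X=0) = 6525/57646 ≈ 11.32%


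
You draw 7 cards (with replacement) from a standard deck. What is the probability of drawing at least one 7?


P(not a 7) = 48/52 = 12/13
P(none in 7 draws) = (12/13)^7 = 35831808/62748517
P(≥1 7) = 1 - 35831808/62748517 = 26916709/62748517

P = 26916709/62748517 ≈ 42.90%


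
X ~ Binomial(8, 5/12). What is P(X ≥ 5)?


P(X ≥ 5) = Σ P(X=i) for i=5..8
P(X=5) = 7503125/53747712
P(X=6) = 5359375/107495424
P(X=7) = 546875/53747712
P(X=8) = 390625/429981696
Sum = 86228125/429981696

P(X ≥ 5) = 86228125/429981696 ≈ 20.05%


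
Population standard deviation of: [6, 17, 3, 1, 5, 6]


Mean = 38/6 = 19/3
  (6-19/3)²=1/9
  (17-19/3)²=1024/9
  (3-19/3)²=100/9
  (1-19/3)²=256/9
  (5-19/3)²=16/9
  (6-19/3)²=1/9
Σ(x-μ)² = 466/3
σ² = (466/3)/6 = 233/9

σ = √(233/9) ≈ 5.0881


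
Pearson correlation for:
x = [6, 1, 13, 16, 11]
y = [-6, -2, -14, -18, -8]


n=5, Σx=47, Σy=-48, Σxy=-596, Σx²=583, Σy²=624
r = (5×(-596) - 47×(-48))/√((5×583 - 47²)(5×624 - (-48)²))
= -724/√(706×816) = -724/√576096 ≈ -724/759.0099 ≈ -0.9539

r ≈ -0.9539


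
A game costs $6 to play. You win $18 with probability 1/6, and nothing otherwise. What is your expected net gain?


E[gain] = (18-6)×1/6 + (-6)×5/6
= 2 - 5 = -3

Expected net gain = $-3 ≈ $-3.00


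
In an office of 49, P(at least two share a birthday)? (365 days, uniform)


P(all different) = Π(365-i)/365 for i=0..48
= 0.034220
P(match) = 1 - 0.034220 = 0.965780

P ≈ 0.9658 ≈ 96.58%


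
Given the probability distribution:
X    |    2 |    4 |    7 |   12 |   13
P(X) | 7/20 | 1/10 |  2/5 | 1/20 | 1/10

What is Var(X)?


E[X] = 29/5
E[X²] = 467/10
Var(X) = E[X²] - (E[X])² = 467/10 - 841/25 = 653/50

Var(X) = 653/50 ≈ 13.0600


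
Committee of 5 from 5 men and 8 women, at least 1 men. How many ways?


Count by #men:
  1M,4W: C(5,1)×C(8,4)=350
  2M,3W: C(5,2)×C(8,3)=560
  3M,2W: C(5,3)×C(8,2)=280
  4M,1W: C(5,4)×C(8,1)=40
  5M,0W: C(5,5)×C(8,0)=1
Total = 1231

1231


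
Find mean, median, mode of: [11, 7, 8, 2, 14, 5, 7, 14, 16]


Sorted: [2, 5, 7, 7, 8, 11, 14, 14, 16]
Mean = 84/9 = 28/3
Median = 8
Freq: {11: 1, 7: 2, 8: 1, 2: 1, 14: 2, 5: 1, 16: 1}
Mode: [7, 14]

Mean=28/3, Median=8, Mode=[7, 14]


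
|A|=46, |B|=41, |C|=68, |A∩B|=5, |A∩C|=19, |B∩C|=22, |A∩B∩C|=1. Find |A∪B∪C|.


|A∪B∪C| = 46+41+68-5-19-22+1 = 110

|A∪B∪C| = 110


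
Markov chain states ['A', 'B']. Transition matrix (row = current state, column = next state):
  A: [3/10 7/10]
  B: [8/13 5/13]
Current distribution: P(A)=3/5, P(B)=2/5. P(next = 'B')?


P(next=B) = Σᵢ P(now=i)×P(i→B)
= 3/5×7/10 + 2/5×5/13
= 21/50 + 2/13 = 373/650

P = 373/650 ≈ 0.5738


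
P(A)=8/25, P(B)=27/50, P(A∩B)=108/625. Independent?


P(A)×P(B) = 108/625
P(A∩B) = 108/625
Equal ✓ → Independent

Yes, independent


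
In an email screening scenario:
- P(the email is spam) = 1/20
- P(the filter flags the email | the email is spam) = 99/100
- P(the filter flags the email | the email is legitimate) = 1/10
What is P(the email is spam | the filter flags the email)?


Using Bayes' theorem:
P(A|B) = P(B|A)·P(A) / P(B)

P(the filter flags the email) = 99/100 × 1/20 + 1/10 × 19/20
= 99/2000 + 19/200 = 289/2000

P(the email is spam|the filter flags the email) = (99/2000) / (289/2000) = 99/289

P(the email is spam|the filter flags the email) = 99/289 ≈ 34.26%


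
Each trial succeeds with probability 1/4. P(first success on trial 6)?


Geometric: P(X=6) = (1-p)^(k-1)×p = (3/4)^5×1/4 = 243/4096

P(X=6) = 243/4096 ≈ 5.93%


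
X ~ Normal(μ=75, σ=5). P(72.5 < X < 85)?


z₁=(72.5-75)/5=-0.5, z₂=(85-75)/5=2.0
P = Φ(2.0) - Φ(-0.5) = 0.977250 - 0.308538 = 0.668712 ≈ 0.6687

P(72.5 < X < 85) ≈ 0.6687


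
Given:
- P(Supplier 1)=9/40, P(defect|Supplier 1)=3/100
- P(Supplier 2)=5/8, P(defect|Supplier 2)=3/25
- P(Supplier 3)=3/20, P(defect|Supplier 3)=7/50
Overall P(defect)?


P(B) = Σ P(B|Aᵢ)×P(Aᵢ)
  3/100×9/40 = 27/4000
  3/25×5/8 = 3/40
  7/50×3/20 = 21/1000
Sum = 411/4000

P(defect) = 411/4000 ≈ 10.27%


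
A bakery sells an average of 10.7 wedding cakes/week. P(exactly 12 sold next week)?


Poisson(λ=10.7): P(X=12) = e^(-λ)×λ^k/k!
= e^(-10.7) × 10.7^12 / 12!
≈ 2.254493791e-05 × 2.25219158896e+12 / 479001600 ≈ 0.106003

P(X=12) ≈ 0.106003 ≈ 10.60%


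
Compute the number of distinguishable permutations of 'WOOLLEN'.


Letters: 7, freq: {'W': 1, 'O': 2, 'L': 2, 'E': 1, 'N': 1}
7!/(1!×2!×2!×1!×1!) = 5040/4 = 1260

1260


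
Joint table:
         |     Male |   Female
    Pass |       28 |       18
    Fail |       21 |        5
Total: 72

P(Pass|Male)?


P(Pass|Male) = 28/(28+21) = 28/49 = 4/7

P = 4/7 ≈ 57.14%


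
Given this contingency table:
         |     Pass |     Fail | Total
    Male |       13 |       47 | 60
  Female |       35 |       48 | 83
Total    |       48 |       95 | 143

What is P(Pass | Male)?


P(Pass | Male) = 13/(13+47) = 13/60

P(Pass|Male) = 13/60 ≈ 21.67%


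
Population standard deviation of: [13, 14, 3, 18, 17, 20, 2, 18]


Mean = 105/8
  (13-105/8)²=1/64
  (14-105/8)²=49/64
  (3-105/8)²=6561/64
  (18-105/8)²=1521/64
  (17-105/8)²=961/64
  (20-105/8)²=3025/64
  (2-105/8)²=7921/64
  (18-105/8)²=1521/64
Σ(x-μ)² = 2695/8
σ² = (2695/8)/8 = 2695/64

σ = √(2695/64) ≈ 6.4892


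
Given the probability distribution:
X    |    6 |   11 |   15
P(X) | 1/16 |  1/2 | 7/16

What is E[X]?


E[X] = Σ x·P(X=x)
= (6)×(1/16) + (11)×(1/2) + (15)×(7/16)
= 199/16

E[X] = 199/16


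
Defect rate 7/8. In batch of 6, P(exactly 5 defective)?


Binomial: P(X=5) = C(6,5)×p^5×(1-p)^1
= 6 × 16807/32768 × 1/8 = 50421/131072

P(X=5) = 50421/131072 ≈ 38.47%


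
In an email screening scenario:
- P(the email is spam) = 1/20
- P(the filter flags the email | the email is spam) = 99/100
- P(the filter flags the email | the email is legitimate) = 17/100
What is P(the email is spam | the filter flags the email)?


Using Bayes' theorem:
P(A|B) = P(B|A)·P(A) / P(B)

P(the filter flags the email) = 99/100 × 1/20 + 17/100 × 19/20
= 99/2000 + 323/2000 = 211/1000

P(the email is spam|the filter flags the email) = (99/2000) / (211/1000) = 99/422

P(the email is spam|the filter flags the email) = 99/422 ≈ 23.46%


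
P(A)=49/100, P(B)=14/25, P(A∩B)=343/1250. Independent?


P(A)×P(B) = 343/1250
P(A∩B) = 343/1250
Equal ✓ → Independent

Yes, independent


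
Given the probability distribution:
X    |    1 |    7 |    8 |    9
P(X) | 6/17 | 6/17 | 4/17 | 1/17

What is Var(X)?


E[X] = 89/17
E[X²] = 637/17
Var(X) = E[X²] - (E[X])² = 637/17 - 7921/289 = 2908/289

Var(X) = 2908/289 ≈ 10.0623


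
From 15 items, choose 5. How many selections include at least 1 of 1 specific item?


Complement: C(15,5) - C(14,5) = 3003 - 2002 = 1001

1001


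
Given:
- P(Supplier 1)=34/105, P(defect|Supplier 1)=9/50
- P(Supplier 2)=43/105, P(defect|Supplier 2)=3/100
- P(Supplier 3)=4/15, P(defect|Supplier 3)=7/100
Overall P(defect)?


P(B) = Σ P(B|Aᵢ)×P(Aᵢ)
  9/50×34/105 = 51/875
  3/100×43/105 = 43/3500
  7/100×4/15 = 7/375
Sum = 937/10500

P(defect) = 937/10500 ≈ 8.92%


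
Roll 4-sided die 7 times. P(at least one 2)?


P(no 2)^7 = (3/4)^7 = 2187/16384
P(≥1) = 1 - 2187/16384 = 14197/16384

P = 14197/16384 ≈ 86.65%


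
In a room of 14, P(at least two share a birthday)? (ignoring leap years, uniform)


P(all different) = Π(365-i)/365 for i=0..13
= 0.776897
P(match) = 1 - 0.776897 = 0.223103

P ≈ 0.2231 ≈ 22.31%


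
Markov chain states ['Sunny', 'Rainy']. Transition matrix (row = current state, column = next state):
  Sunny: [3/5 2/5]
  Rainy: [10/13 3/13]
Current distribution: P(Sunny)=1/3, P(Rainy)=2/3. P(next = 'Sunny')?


P(next=Sunny) = Σᵢ P(now=i)×P(i→Sunny)
= 1/3×3/5 + 2/3×10/13
= 1/5 + 20/39 = 139/195

P = 139/195 ≈ 0.7128


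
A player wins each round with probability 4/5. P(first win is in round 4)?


Geometric: P(X=4) = (1-p)^(k-1)×p = (1/5)^3×4/5 = 4/625

P(X=4) = 4/625 ≈ 0.64%


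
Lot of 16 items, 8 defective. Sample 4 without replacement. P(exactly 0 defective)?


Hypergeometric: C(8,0)×C(8,4)/C(16,4)
= 1×70/1820 = 1/26

P(X=0) = 1/26 ≈ 3.85%


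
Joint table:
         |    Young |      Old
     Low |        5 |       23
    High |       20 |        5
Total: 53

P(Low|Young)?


P(Low|Young) = 5/(5+20) = 5/25 = 1/5

P = 1/5 ≈ 20.00%


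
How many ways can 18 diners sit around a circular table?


Circular arrangements of 18 distinct objects: fix one position to break rotational symmetry.
(n-1)! = 17! = 355687428096000

355687428096000


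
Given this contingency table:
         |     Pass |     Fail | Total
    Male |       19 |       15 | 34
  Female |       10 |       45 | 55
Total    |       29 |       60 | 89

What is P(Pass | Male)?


P(Pass | Male) = 19/(19+15) = 19/34

P(Pass|Male) = 19/34 ≈ 55.88%


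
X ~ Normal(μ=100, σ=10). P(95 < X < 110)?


z₁=(95-100)/10=-0.5, z₂=(110-100)/10=1.0
P = Φ(1.0) - Φ(-0.5) = 0.841345 - 0.308538 = 0.532807 ≈ 0.5328

P(95 < X < 110) ≈ 0.5328


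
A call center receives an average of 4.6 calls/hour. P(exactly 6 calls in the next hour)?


Poisson(λ=4.6): P(X=6) = e^(-λ)×λ^k/k!
= e^(-4.6) × 4.6^6 / 6!
≈ 0.01005183574 × 9474.296896 / 720 ≈ 0.132270

P(X=6) ≈ 0.132270 ≈ 13.23%


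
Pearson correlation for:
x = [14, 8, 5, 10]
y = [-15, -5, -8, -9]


n=4, Σx=37, Σy=-37, Σxy=-380, Σx²=385, Σy²=395
r = (4×(-380) - 37×(-37))/√((4×385 - 37²)(4×395 - (-37)²))
= -151/√(171×211) = -151/√36081 ≈ -151/189.9500 ≈ -0.7949

r ≈ -0.7949


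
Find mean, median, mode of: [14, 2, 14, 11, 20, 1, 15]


Sorted: [1, 2, 11, 14, 14, 15, 20]
Mean = 77/7 = 11
Median = 14
Freq: {14: 2, 2: 1, 11: 1, 20: 1, 1: 1, 15: 1}
Mode: [14]

Mean=11, Median=14, Mode=14


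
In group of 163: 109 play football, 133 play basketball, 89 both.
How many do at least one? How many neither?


|A∪B| = 109+133-89 = 153
Neither = 163-153 = 10

At least one: 153; Neither: 10


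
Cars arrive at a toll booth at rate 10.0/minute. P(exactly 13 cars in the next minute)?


Poisson(λ=10.0): P(X=13) = e^(-λ)×λ^k/k!
= e^(-10.0) × 10.0^13 / 13!
≈ 4.539992976e-05 × 1e+13 / 6227020800 ≈ 0.072908

P(X=13) ≈ 0.072908 ≈ 7.29%


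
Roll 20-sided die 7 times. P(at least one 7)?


P(no 7)^7 = (19/20)^7 = 893871739/1280000000
P(≥1) = 1 - 893871739/1280000000 = 386128261/1280000000

P = 386128261/1280000000 ≈ 30.17%


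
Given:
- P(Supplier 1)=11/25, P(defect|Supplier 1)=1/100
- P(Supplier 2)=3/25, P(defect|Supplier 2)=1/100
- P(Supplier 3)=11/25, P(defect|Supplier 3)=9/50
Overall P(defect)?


P(B) = Σ P(B|Aᵢ)×P(Aᵢ)
  1/100×11/25 = 11/2500
  1/100×3/25 = 3/2500
  9/50×11/25 = 99/1250
Sum = 53/625

P(defect) = 53/625 ≈ 8.48%


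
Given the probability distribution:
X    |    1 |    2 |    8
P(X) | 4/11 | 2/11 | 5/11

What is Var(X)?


E[X] = 48/11
E[X²] = 332/11
Var(X) = E[X²] - (E[X])² = 332/11 - 2304/121 = 1348/121

Var(X) = 1348/121 ≈ 11.1405


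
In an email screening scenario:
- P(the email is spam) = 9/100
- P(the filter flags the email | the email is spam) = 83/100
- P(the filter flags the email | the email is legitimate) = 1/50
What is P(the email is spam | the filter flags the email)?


Using Bayes' theorem:
P(A|B) = P(B|A)·P(A) / P(B)

P(the filter flags the email) = 83/100 × 9/100 + 1/50 × 91/100
= 747/10000 + 91/5000 = 929/10000

P(the email is spam|the filter flags the email) = (747/10000) / (929/10000) = 747/929

P(the email is spam|the filter flags the email) = 747/929 ≈ 80.41%


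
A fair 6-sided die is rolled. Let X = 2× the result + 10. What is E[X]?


E[die] = (1+6)/2 = 7/2
E[X] = 2×7/2 + 10 = 17

E[X] = 17


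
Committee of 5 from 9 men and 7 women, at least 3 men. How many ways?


Count by #men:
  3M,2W: C(9,3)×C(7,2)=1764
  4M,1W: C(9,4)×C(7,1)=882
  5M,0W: C(9,5)×C(7,0)=126
Total = 2772

2772


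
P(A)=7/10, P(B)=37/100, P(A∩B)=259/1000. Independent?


P(A)×P(B) = 259/1000
P(A∩B) = 259/1000
Equal ✓ → Independent

Yes, independent


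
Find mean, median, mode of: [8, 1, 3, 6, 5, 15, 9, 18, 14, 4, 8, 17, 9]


Sorted: [1, 3, 4, 5, 6, 8, 8, 9, 9, 14, 15, 17, 18]
Mean = 117/13 = 9
Median = 8
Freq: {8: 2, 1: 1, 3: 1, 6: 1, 5: 1, 15: 1, 9: 2, 18: 1, 14: 1, 4: 1, 17: 1}
Mode: [8, 9]

Mean=9, Median=8, Mode=[8, 9]


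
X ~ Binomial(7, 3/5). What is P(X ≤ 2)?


P(X ≤ 2) = Σ P(X=i) for i=0..2
P(X=0) = 128/78125
P(X=1) = 1344/78125
P(X=2) = 6048/78125
Sum = 1504/15625

P(X ≤ 2) = 1504/15625 ≈ 9.63%


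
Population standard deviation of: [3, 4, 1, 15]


Mean = 23/4
  (3-23/4)²=121/16
  (4-23/4)²=49/16
  (1-23/4)²=361/16
  (15-23/4)²=1369/16
Σ(x-μ)² = 475/4
σ² = (475/4)/4 = 475/16

σ = √(475/16) ≈ 5.4486


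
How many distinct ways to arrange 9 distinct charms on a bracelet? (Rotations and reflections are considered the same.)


Free circular arrangements: rotations and reflections both identified.
(n-1)!/2 = 8!/2 = 40320/2 = 20160

20160


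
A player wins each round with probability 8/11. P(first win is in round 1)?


Geometric: P(X=1) = (1-p)^(k-1)×p = (3/11)^0×8/11 = 8/11

P(X=1) = 8/11 ≈ 72.73%


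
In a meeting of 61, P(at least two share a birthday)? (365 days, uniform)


P(all different) = Π(365-i)/365 for i=0..60
= 0.004911
P(match) = 1 - 0.004911 = 0.995089

P ≈ 0.9951 ≈ 99.51%


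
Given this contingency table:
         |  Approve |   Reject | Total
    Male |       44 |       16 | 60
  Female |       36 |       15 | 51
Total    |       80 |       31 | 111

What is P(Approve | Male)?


P(Approve | Male) = 44/(44+16) = 44/60 = 11/15

P(Approve|Male) = 11/15 ≈ 73.33%


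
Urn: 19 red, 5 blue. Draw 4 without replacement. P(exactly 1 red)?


Hypergeometric: C(19,1)×C(5,3)/C(24,4)
= 19×10/10626 = 95/5313

P(X=1) = 95/5313 ≈ 1.79%


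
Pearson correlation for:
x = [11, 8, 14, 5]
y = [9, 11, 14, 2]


n=4, Σx=38, Σy=36, Σxy=393, Σx²=406, Σy²=402
r = (4×393 - 38×36)/√((4×406 - 38²)(4×402 - 36²))
= 204/√(180×312) = 204/√56160 ≈ 204/236.9810 ≈ 0.8608

r ≈ 0.8608


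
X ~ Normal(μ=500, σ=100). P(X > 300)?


z = (300-500)/100 = -2.0
P(X > 300) = 1 - P(Z ≤ -2.0) = 1 - 0.0228 = 0.9772

P(X > 300) ≈ 0.9772


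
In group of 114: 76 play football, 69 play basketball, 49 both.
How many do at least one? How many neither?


|A∪B| = 76+69-49 = 96
Neither = 114-96 = 18

At least one: 96; Neither: 18


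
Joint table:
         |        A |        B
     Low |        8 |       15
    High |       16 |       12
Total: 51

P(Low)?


P(Low) = (8+15)/51 = 23/51

P(Low) = 23/51 ≈ 45.10%


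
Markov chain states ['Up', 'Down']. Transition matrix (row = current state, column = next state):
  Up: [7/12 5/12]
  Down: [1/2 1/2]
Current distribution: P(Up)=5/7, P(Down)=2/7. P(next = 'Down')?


P(next=Down) = Σᵢ P(now=i)×P(i→Down)
= 5/7×5/12 + 2/7×1/2
= 25/84 + 1/7 = 37/84

P = 37/84 ≈ 0.4405


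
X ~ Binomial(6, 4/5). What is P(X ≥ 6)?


P(X ≥ 6) = Σ P(X=i) for i=6..6
P(X=6) = 4096/15625
Sum = 4096/15625

P(X ≥ 6) = 4096/15625 ≈ 26.21%


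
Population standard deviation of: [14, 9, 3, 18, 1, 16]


Mean = 61/6
  (14-61/6)²=529/36
  (9-61/6)²=49/36
  (3-61/6)²=1849/36
  (18-61/6)²=2209/36
  (1-61/6)²=3025/36
  (16-61/6)²=1225/36
Σ(x-μ)² = 1481/6
σ² = (1481/6)/6 = 1481/36

σ = √(1481/36) ≈ 6.4140


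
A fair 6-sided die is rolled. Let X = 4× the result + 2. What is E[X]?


E[die] = (1+6)/2 = 7/2
E[X] = 4×7/2 + 2 = 16

E[X] = 16


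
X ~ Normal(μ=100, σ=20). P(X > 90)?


z = (90-100)/20 = -0.5
P(X > 90) = 1 - P(Z ≤ -0.5) = 1 - 0.3085 = 0.6915

P(X > 90) ≈ 0.6915


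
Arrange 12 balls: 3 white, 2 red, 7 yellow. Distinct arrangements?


12!/(3!×2!×7!) = 7920

7920


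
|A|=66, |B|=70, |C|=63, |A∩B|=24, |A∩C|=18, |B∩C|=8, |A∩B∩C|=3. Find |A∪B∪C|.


|A∪B∪C| = 66+70+63-24-18-8+3 = 152

|A∪B∪C| = 152


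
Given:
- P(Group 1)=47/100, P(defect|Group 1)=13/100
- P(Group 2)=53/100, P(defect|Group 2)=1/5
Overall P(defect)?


P(B) = Σ P(B|Aᵢ)×P(Aᵢ)
  13/100×47/100 = 611/10000
  1/5×53/100 = 53/500
Sum = 1671/10000

P(defect) = 1671/10000 ≈ 16.71%


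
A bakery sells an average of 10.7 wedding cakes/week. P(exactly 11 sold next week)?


Poisson(λ=10.7): P(X=11) = e^(-λ)×λ^k/k!
= e^(-10.7) × 10.7^11 / 11!
≈ 2.254493791e-05 × 210485195230 / 39916800 ≈ 0.118882

P(X=11) ≈ 0.118882 ≈ 11.89%


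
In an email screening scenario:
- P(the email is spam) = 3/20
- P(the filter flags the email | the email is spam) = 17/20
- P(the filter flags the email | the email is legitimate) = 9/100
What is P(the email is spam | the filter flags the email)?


Using Bayes' theorem:
P(A|B) = P(B|A)·P(A) / P(B)

P(the filter flags the email) = 17/20 × 3/20 + 9/100 × 17/20
= 51/400 + 153/2000 = 51/250

P(the email is spam|the filter flags the email) = (51/400) / (51/250) = 5/8

P(the email is spam|the filter flags the email) = 5/8 ≈ 62.50%


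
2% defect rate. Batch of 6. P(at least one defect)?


P(all good) = (49/50)^6 = 13841287201/15625000000
P(≥1 defect) = 1783712799/15625000000

P = 1783712799/15625000000 ≈ 11.42%


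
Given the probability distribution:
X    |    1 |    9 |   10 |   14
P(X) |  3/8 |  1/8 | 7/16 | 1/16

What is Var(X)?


E[X] = 27/4
E[X²] = 133/2
Var(X) = E[X²] - (E[X])² = 133/2 - 729/16 = 335/16

Var(X) = 335/16 ≈ 20.9375


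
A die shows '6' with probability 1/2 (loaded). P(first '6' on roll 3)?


Geometric: P(X=3) = (1-p)^(k-1)×p = (1/2)^2×1/2 = 1/8

P(X=3) = 1/8 ≈ 12.50%


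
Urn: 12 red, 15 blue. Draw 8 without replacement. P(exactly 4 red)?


Hypergeometric: C(12,4)×C(15,4)/C(27,8)
= 495×1365/2220075 = 7/23

P(X=4) = 7/23 ≈ 30.43%


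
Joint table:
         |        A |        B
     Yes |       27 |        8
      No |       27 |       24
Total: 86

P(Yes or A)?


P(Yes∨A) = P(Yes) + P(A) - P(Yes∧A)
= (35 + 54 - 27)/86 = 62/86 = 31/43

P = 31/43 ≈ 72.09%


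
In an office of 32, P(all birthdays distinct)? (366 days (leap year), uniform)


P(all different) = Π(366-i)/366 for i=0..31
= (366/366)×(365/366)×...×(335/366)
= 0.247626

P ≈ 0.2476 ≈ 24.76%
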